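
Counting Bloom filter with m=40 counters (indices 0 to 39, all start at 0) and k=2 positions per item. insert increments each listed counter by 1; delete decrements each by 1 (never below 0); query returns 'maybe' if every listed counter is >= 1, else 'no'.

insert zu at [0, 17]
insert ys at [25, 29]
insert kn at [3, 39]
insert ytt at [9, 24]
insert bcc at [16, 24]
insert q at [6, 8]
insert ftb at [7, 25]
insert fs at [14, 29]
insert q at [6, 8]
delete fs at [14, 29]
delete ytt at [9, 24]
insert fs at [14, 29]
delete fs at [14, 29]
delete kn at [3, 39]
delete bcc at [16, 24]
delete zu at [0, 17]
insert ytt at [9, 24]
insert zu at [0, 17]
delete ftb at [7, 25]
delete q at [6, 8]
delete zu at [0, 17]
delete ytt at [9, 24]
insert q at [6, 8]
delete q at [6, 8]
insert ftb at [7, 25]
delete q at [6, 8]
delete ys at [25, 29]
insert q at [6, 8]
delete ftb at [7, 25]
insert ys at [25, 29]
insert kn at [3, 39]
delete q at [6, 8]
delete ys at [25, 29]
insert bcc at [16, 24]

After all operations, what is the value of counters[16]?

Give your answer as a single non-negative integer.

Answer: 1

Derivation:
Step 1: insert zu at [0, 17] -> counters=[1,0,0,0,0,0,0,0,0,0,0,0,0,0,0,0,0,1,0,0,0,0,0,0,0,0,0,0,0,0,0,0,0,0,0,0,0,0,0,0]
Step 2: insert ys at [25, 29] -> counters=[1,0,0,0,0,0,0,0,0,0,0,0,0,0,0,0,0,1,0,0,0,0,0,0,0,1,0,0,0,1,0,0,0,0,0,0,0,0,0,0]
Step 3: insert kn at [3, 39] -> counters=[1,0,0,1,0,0,0,0,0,0,0,0,0,0,0,0,0,1,0,0,0,0,0,0,0,1,0,0,0,1,0,0,0,0,0,0,0,0,0,1]
Step 4: insert ytt at [9, 24] -> counters=[1,0,0,1,0,0,0,0,0,1,0,0,0,0,0,0,0,1,0,0,0,0,0,0,1,1,0,0,0,1,0,0,0,0,0,0,0,0,0,1]
Step 5: insert bcc at [16, 24] -> counters=[1,0,0,1,0,0,0,0,0,1,0,0,0,0,0,0,1,1,0,0,0,0,0,0,2,1,0,0,0,1,0,0,0,0,0,0,0,0,0,1]
Step 6: insert q at [6, 8] -> counters=[1,0,0,1,0,0,1,0,1,1,0,0,0,0,0,0,1,1,0,0,0,0,0,0,2,1,0,0,0,1,0,0,0,0,0,0,0,0,0,1]
Step 7: insert ftb at [7, 25] -> counters=[1,0,0,1,0,0,1,1,1,1,0,0,0,0,0,0,1,1,0,0,0,0,0,0,2,2,0,0,0,1,0,0,0,0,0,0,0,0,0,1]
Step 8: insert fs at [14, 29] -> counters=[1,0,0,1,0,0,1,1,1,1,0,0,0,0,1,0,1,1,0,0,0,0,0,0,2,2,0,0,0,2,0,0,0,0,0,0,0,0,0,1]
Step 9: insert q at [6, 8] -> counters=[1,0,0,1,0,0,2,1,2,1,0,0,0,0,1,0,1,1,0,0,0,0,0,0,2,2,0,0,0,2,0,0,0,0,0,0,0,0,0,1]
Step 10: delete fs at [14, 29] -> counters=[1,0,0,1,0,0,2,1,2,1,0,0,0,0,0,0,1,1,0,0,0,0,0,0,2,2,0,0,0,1,0,0,0,0,0,0,0,0,0,1]
Step 11: delete ytt at [9, 24] -> counters=[1,0,0,1,0,0,2,1,2,0,0,0,0,0,0,0,1,1,0,0,0,0,0,0,1,2,0,0,0,1,0,0,0,0,0,0,0,0,0,1]
Step 12: insert fs at [14, 29] -> counters=[1,0,0,1,0,0,2,1,2,0,0,0,0,0,1,0,1,1,0,0,0,0,0,0,1,2,0,0,0,2,0,0,0,0,0,0,0,0,0,1]
Step 13: delete fs at [14, 29] -> counters=[1,0,0,1,0,0,2,1,2,0,0,0,0,0,0,0,1,1,0,0,0,0,0,0,1,2,0,0,0,1,0,0,0,0,0,0,0,0,0,1]
Step 14: delete kn at [3, 39] -> counters=[1,0,0,0,0,0,2,1,2,0,0,0,0,0,0,0,1,1,0,0,0,0,0,0,1,2,0,0,0,1,0,0,0,0,0,0,0,0,0,0]
Step 15: delete bcc at [16, 24] -> counters=[1,0,0,0,0,0,2,1,2,0,0,0,0,0,0,0,0,1,0,0,0,0,0,0,0,2,0,0,0,1,0,0,0,0,0,0,0,0,0,0]
Step 16: delete zu at [0, 17] -> counters=[0,0,0,0,0,0,2,1,2,0,0,0,0,0,0,0,0,0,0,0,0,0,0,0,0,2,0,0,0,1,0,0,0,0,0,0,0,0,0,0]
Step 17: insert ytt at [9, 24] -> counters=[0,0,0,0,0,0,2,1,2,1,0,0,0,0,0,0,0,0,0,0,0,0,0,0,1,2,0,0,0,1,0,0,0,0,0,0,0,0,0,0]
Step 18: insert zu at [0, 17] -> counters=[1,0,0,0,0,0,2,1,2,1,0,0,0,0,0,0,0,1,0,0,0,0,0,0,1,2,0,0,0,1,0,0,0,0,0,0,0,0,0,0]
Step 19: delete ftb at [7, 25] -> counters=[1,0,0,0,0,0,2,0,2,1,0,0,0,0,0,0,0,1,0,0,0,0,0,0,1,1,0,0,0,1,0,0,0,0,0,0,0,0,0,0]
Step 20: delete q at [6, 8] -> counters=[1,0,0,0,0,0,1,0,1,1,0,0,0,0,0,0,0,1,0,0,0,0,0,0,1,1,0,0,0,1,0,0,0,0,0,0,0,0,0,0]
Step 21: delete zu at [0, 17] -> counters=[0,0,0,0,0,0,1,0,1,1,0,0,0,0,0,0,0,0,0,0,0,0,0,0,1,1,0,0,0,1,0,0,0,0,0,0,0,0,0,0]
Step 22: delete ytt at [9, 24] -> counters=[0,0,0,0,0,0,1,0,1,0,0,0,0,0,0,0,0,0,0,0,0,0,0,0,0,1,0,0,0,1,0,0,0,0,0,0,0,0,0,0]
Step 23: insert q at [6, 8] -> counters=[0,0,0,0,0,0,2,0,2,0,0,0,0,0,0,0,0,0,0,0,0,0,0,0,0,1,0,0,0,1,0,0,0,0,0,0,0,0,0,0]
Step 24: delete q at [6, 8] -> counters=[0,0,0,0,0,0,1,0,1,0,0,0,0,0,0,0,0,0,0,0,0,0,0,0,0,1,0,0,0,1,0,0,0,0,0,0,0,0,0,0]
Step 25: insert ftb at [7, 25] -> counters=[0,0,0,0,0,0,1,1,1,0,0,0,0,0,0,0,0,0,0,0,0,0,0,0,0,2,0,0,0,1,0,0,0,0,0,0,0,0,0,0]
Step 26: delete q at [6, 8] -> counters=[0,0,0,0,0,0,0,1,0,0,0,0,0,0,0,0,0,0,0,0,0,0,0,0,0,2,0,0,0,1,0,0,0,0,0,0,0,0,0,0]
Step 27: delete ys at [25, 29] -> counters=[0,0,0,0,0,0,0,1,0,0,0,0,0,0,0,0,0,0,0,0,0,0,0,0,0,1,0,0,0,0,0,0,0,0,0,0,0,0,0,0]
Step 28: insert q at [6, 8] -> counters=[0,0,0,0,0,0,1,1,1,0,0,0,0,0,0,0,0,0,0,0,0,0,0,0,0,1,0,0,0,0,0,0,0,0,0,0,0,0,0,0]
Step 29: delete ftb at [7, 25] -> counters=[0,0,0,0,0,0,1,0,1,0,0,0,0,0,0,0,0,0,0,0,0,0,0,0,0,0,0,0,0,0,0,0,0,0,0,0,0,0,0,0]
Step 30: insert ys at [25, 29] -> counters=[0,0,0,0,0,0,1,0,1,0,0,0,0,0,0,0,0,0,0,0,0,0,0,0,0,1,0,0,0,1,0,0,0,0,0,0,0,0,0,0]
Step 31: insert kn at [3, 39] -> counters=[0,0,0,1,0,0,1,0,1,0,0,0,0,0,0,0,0,0,0,0,0,0,0,0,0,1,0,0,0,1,0,0,0,0,0,0,0,0,0,1]
Step 32: delete q at [6, 8] -> counters=[0,0,0,1,0,0,0,0,0,0,0,0,0,0,0,0,0,0,0,0,0,0,0,0,0,1,0,0,0,1,0,0,0,0,0,0,0,0,0,1]
Step 33: delete ys at [25, 29] -> counters=[0,0,0,1,0,0,0,0,0,0,0,0,0,0,0,0,0,0,0,0,0,0,0,0,0,0,0,0,0,0,0,0,0,0,0,0,0,0,0,1]
Step 34: insert bcc at [16, 24] -> counters=[0,0,0,1,0,0,0,0,0,0,0,0,0,0,0,0,1,0,0,0,0,0,0,0,1,0,0,0,0,0,0,0,0,0,0,0,0,0,0,1]
Final counters=[0,0,0,1,0,0,0,0,0,0,0,0,0,0,0,0,1,0,0,0,0,0,0,0,1,0,0,0,0,0,0,0,0,0,0,0,0,0,0,1] -> counters[16]=1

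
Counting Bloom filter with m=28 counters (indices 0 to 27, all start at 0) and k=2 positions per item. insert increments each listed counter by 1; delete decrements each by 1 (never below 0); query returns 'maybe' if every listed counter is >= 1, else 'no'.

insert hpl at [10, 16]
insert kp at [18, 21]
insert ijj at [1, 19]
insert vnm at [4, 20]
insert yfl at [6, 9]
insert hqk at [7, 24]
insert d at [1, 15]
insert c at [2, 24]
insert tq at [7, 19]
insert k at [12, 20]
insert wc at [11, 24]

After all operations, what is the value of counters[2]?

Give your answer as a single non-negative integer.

Answer: 1

Derivation:
Step 1: insert hpl at [10, 16] -> counters=[0,0,0,0,0,0,0,0,0,0,1,0,0,0,0,0,1,0,0,0,0,0,0,0,0,0,0,0]
Step 2: insert kp at [18, 21] -> counters=[0,0,0,0,0,0,0,0,0,0,1,0,0,0,0,0,1,0,1,0,0,1,0,0,0,0,0,0]
Step 3: insert ijj at [1, 19] -> counters=[0,1,0,0,0,0,0,0,0,0,1,0,0,0,0,0,1,0,1,1,0,1,0,0,0,0,0,0]
Step 4: insert vnm at [4, 20] -> counters=[0,1,0,0,1,0,0,0,0,0,1,0,0,0,0,0,1,0,1,1,1,1,0,0,0,0,0,0]
Step 5: insert yfl at [6, 9] -> counters=[0,1,0,0,1,0,1,0,0,1,1,0,0,0,0,0,1,0,1,1,1,1,0,0,0,0,0,0]
Step 6: insert hqk at [7, 24] -> counters=[0,1,0,0,1,0,1,1,0,1,1,0,0,0,0,0,1,0,1,1,1,1,0,0,1,0,0,0]
Step 7: insert d at [1, 15] -> counters=[0,2,0,0,1,0,1,1,0,1,1,0,0,0,0,1,1,0,1,1,1,1,0,0,1,0,0,0]
Step 8: insert c at [2, 24] -> counters=[0,2,1,0,1,0,1,1,0,1,1,0,0,0,0,1,1,0,1,1,1,1,0,0,2,0,0,0]
Step 9: insert tq at [7, 19] -> counters=[0,2,1,0,1,0,1,2,0,1,1,0,0,0,0,1,1,0,1,2,1,1,0,0,2,0,0,0]
Step 10: insert k at [12, 20] -> counters=[0,2,1,0,1,0,1,2,0,1,1,0,1,0,0,1,1,0,1,2,2,1,0,0,2,0,0,0]
Step 11: insert wc at [11, 24] -> counters=[0,2,1,0,1,0,1,2,0,1,1,1,1,0,0,1,1,0,1,2,2,1,0,0,3,0,0,0]
Final counters=[0,2,1,0,1,0,1,2,0,1,1,1,1,0,0,1,1,0,1,2,2,1,0,0,3,0,0,0] -> counters[2]=1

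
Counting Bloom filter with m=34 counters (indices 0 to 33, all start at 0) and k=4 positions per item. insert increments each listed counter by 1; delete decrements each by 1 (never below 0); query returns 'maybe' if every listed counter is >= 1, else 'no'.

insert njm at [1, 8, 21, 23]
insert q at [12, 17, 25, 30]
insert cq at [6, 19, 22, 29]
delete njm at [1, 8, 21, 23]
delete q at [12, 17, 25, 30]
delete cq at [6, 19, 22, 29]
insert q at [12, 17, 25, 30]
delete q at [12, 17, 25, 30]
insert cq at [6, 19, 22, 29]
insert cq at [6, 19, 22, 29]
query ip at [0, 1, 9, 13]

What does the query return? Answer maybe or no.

Step 1: insert njm at [1, 8, 21, 23] -> counters=[0,1,0,0,0,0,0,0,1,0,0,0,0,0,0,0,0,0,0,0,0,1,0,1,0,0,0,0,0,0,0,0,0,0]
Step 2: insert q at [12, 17, 25, 30] -> counters=[0,1,0,0,0,0,0,0,1,0,0,0,1,0,0,0,0,1,0,0,0,1,0,1,0,1,0,0,0,0,1,0,0,0]
Step 3: insert cq at [6, 19, 22, 29] -> counters=[0,1,0,0,0,0,1,0,1,0,0,0,1,0,0,0,0,1,0,1,0,1,1,1,0,1,0,0,0,1,1,0,0,0]
Step 4: delete njm at [1, 8, 21, 23] -> counters=[0,0,0,0,0,0,1,0,0,0,0,0,1,0,0,0,0,1,0,1,0,0,1,0,0,1,0,0,0,1,1,0,0,0]
Step 5: delete q at [12, 17, 25, 30] -> counters=[0,0,0,0,0,0,1,0,0,0,0,0,0,0,0,0,0,0,0,1,0,0,1,0,0,0,0,0,0,1,0,0,0,0]
Step 6: delete cq at [6, 19, 22, 29] -> counters=[0,0,0,0,0,0,0,0,0,0,0,0,0,0,0,0,0,0,0,0,0,0,0,0,0,0,0,0,0,0,0,0,0,0]
Step 7: insert q at [12, 17, 25, 30] -> counters=[0,0,0,0,0,0,0,0,0,0,0,0,1,0,0,0,0,1,0,0,0,0,0,0,0,1,0,0,0,0,1,0,0,0]
Step 8: delete q at [12, 17, 25, 30] -> counters=[0,0,0,0,0,0,0,0,0,0,0,0,0,0,0,0,0,0,0,0,0,0,0,0,0,0,0,0,0,0,0,0,0,0]
Step 9: insert cq at [6, 19, 22, 29] -> counters=[0,0,0,0,0,0,1,0,0,0,0,0,0,0,0,0,0,0,0,1,0,0,1,0,0,0,0,0,0,1,0,0,0,0]
Step 10: insert cq at [6, 19, 22, 29] -> counters=[0,0,0,0,0,0,2,0,0,0,0,0,0,0,0,0,0,0,0,2,0,0,2,0,0,0,0,0,0,2,0,0,0,0]
Query ip: check counters[0]=0 counters[1]=0 counters[9]=0 counters[13]=0 -> no

Answer: no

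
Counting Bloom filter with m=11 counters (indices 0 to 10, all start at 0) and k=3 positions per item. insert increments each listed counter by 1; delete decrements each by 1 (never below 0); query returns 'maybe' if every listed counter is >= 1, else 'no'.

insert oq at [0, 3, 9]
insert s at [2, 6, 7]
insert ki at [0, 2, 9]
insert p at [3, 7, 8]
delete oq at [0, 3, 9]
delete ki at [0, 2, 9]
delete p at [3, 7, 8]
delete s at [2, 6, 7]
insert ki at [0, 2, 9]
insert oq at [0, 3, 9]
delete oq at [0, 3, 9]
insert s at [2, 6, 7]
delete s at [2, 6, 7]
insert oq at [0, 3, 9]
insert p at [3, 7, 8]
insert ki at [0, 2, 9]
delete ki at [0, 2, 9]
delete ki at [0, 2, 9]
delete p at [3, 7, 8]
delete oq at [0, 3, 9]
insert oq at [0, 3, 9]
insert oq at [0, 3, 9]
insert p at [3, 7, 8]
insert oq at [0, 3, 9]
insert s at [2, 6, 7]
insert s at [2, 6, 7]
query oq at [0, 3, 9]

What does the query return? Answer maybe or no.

Answer: maybe

Derivation:
Step 1: insert oq at [0, 3, 9] -> counters=[1,0,0,1,0,0,0,0,0,1,0]
Step 2: insert s at [2, 6, 7] -> counters=[1,0,1,1,0,0,1,1,0,1,0]
Step 3: insert ki at [0, 2, 9] -> counters=[2,0,2,1,0,0,1,1,0,2,0]
Step 4: insert p at [3, 7, 8] -> counters=[2,0,2,2,0,0,1,2,1,2,0]
Step 5: delete oq at [0, 3, 9] -> counters=[1,0,2,1,0,0,1,2,1,1,0]
Step 6: delete ki at [0, 2, 9] -> counters=[0,0,1,1,0,0,1,2,1,0,0]
Step 7: delete p at [3, 7, 8] -> counters=[0,0,1,0,0,0,1,1,0,0,0]
Step 8: delete s at [2, 6, 7] -> counters=[0,0,0,0,0,0,0,0,0,0,0]
Step 9: insert ki at [0, 2, 9] -> counters=[1,0,1,0,0,0,0,0,0,1,0]
Step 10: insert oq at [0, 3, 9] -> counters=[2,0,1,1,0,0,0,0,0,2,0]
Step 11: delete oq at [0, 3, 9] -> counters=[1,0,1,0,0,0,0,0,0,1,0]
Step 12: insert s at [2, 6, 7] -> counters=[1,0,2,0,0,0,1,1,0,1,0]
Step 13: delete s at [2, 6, 7] -> counters=[1,0,1,0,0,0,0,0,0,1,0]
Step 14: insert oq at [0, 3, 9] -> counters=[2,0,1,1,0,0,0,0,0,2,0]
Step 15: insert p at [3, 7, 8] -> counters=[2,0,1,2,0,0,0,1,1,2,0]
Step 16: insert ki at [0, 2, 9] -> counters=[3,0,2,2,0,0,0,1,1,3,0]
Step 17: delete ki at [0, 2, 9] -> counters=[2,0,1,2,0,0,0,1,1,2,0]
Step 18: delete ki at [0, 2, 9] -> counters=[1,0,0,2,0,0,0,1,1,1,0]
Step 19: delete p at [3, 7, 8] -> counters=[1,0,0,1,0,0,0,0,0,1,0]
Step 20: delete oq at [0, 3, 9] -> counters=[0,0,0,0,0,0,0,0,0,0,0]
Step 21: insert oq at [0, 3, 9] -> counters=[1,0,0,1,0,0,0,0,0,1,0]
Step 22: insert oq at [0, 3, 9] -> counters=[2,0,0,2,0,0,0,0,0,2,0]
Step 23: insert p at [3, 7, 8] -> counters=[2,0,0,3,0,0,0,1,1,2,0]
Step 24: insert oq at [0, 3, 9] -> counters=[3,0,0,4,0,0,0,1,1,3,0]
Step 25: insert s at [2, 6, 7] -> counters=[3,0,1,4,0,0,1,2,1,3,0]
Step 26: insert s at [2, 6, 7] -> counters=[3,0,2,4,0,0,2,3,1,3,0]
Query oq: check counters[0]=3 counters[3]=4 counters[9]=3 -> maybe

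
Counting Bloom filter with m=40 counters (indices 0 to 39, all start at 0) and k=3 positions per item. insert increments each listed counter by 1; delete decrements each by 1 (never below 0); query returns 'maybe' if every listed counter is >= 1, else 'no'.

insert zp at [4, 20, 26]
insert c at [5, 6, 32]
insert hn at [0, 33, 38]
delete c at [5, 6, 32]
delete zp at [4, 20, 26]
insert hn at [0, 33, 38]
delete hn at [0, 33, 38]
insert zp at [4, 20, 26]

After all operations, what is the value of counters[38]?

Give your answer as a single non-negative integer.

Answer: 1

Derivation:
Step 1: insert zp at [4, 20, 26] -> counters=[0,0,0,0,1,0,0,0,0,0,0,0,0,0,0,0,0,0,0,0,1,0,0,0,0,0,1,0,0,0,0,0,0,0,0,0,0,0,0,0]
Step 2: insert c at [5, 6, 32] -> counters=[0,0,0,0,1,1,1,0,0,0,0,0,0,0,0,0,0,0,0,0,1,0,0,0,0,0,1,0,0,0,0,0,1,0,0,0,0,0,0,0]
Step 3: insert hn at [0, 33, 38] -> counters=[1,0,0,0,1,1,1,0,0,0,0,0,0,0,0,0,0,0,0,0,1,0,0,0,0,0,1,0,0,0,0,0,1,1,0,0,0,0,1,0]
Step 4: delete c at [5, 6, 32] -> counters=[1,0,0,0,1,0,0,0,0,0,0,0,0,0,0,0,0,0,0,0,1,0,0,0,0,0,1,0,0,0,0,0,0,1,0,0,0,0,1,0]
Step 5: delete zp at [4, 20, 26] -> counters=[1,0,0,0,0,0,0,0,0,0,0,0,0,0,0,0,0,0,0,0,0,0,0,0,0,0,0,0,0,0,0,0,0,1,0,0,0,0,1,0]
Step 6: insert hn at [0, 33, 38] -> counters=[2,0,0,0,0,0,0,0,0,0,0,0,0,0,0,0,0,0,0,0,0,0,0,0,0,0,0,0,0,0,0,0,0,2,0,0,0,0,2,0]
Step 7: delete hn at [0, 33, 38] -> counters=[1,0,0,0,0,0,0,0,0,0,0,0,0,0,0,0,0,0,0,0,0,0,0,0,0,0,0,0,0,0,0,0,0,1,0,0,0,0,1,0]
Step 8: insert zp at [4, 20, 26] -> counters=[1,0,0,0,1,0,0,0,0,0,0,0,0,0,0,0,0,0,0,0,1,0,0,0,0,0,1,0,0,0,0,0,0,1,0,0,0,0,1,0]
Final counters=[1,0,0,0,1,0,0,0,0,0,0,0,0,0,0,0,0,0,0,0,1,0,0,0,0,0,1,0,0,0,0,0,0,1,0,0,0,0,1,0] -> counters[38]=1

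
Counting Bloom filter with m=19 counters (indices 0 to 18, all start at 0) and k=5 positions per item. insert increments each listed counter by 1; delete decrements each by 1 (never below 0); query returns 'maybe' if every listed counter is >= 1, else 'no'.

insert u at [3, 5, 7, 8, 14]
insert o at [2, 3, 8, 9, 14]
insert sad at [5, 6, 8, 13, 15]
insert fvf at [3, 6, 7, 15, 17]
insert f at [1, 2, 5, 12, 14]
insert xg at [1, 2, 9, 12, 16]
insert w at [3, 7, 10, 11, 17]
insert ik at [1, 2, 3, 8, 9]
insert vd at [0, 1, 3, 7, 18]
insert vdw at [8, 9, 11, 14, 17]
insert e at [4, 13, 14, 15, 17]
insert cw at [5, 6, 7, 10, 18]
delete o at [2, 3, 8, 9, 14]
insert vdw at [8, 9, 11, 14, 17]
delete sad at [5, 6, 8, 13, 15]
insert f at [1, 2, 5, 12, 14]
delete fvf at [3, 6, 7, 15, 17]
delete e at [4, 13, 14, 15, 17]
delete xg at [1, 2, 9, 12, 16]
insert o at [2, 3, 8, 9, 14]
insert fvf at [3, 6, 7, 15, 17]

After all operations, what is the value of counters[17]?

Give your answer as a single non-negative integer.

Answer: 4

Derivation:
Step 1: insert u at [3, 5, 7, 8, 14] -> counters=[0,0,0,1,0,1,0,1,1,0,0,0,0,0,1,0,0,0,0]
Step 2: insert o at [2, 3, 8, 9, 14] -> counters=[0,0,1,2,0,1,0,1,2,1,0,0,0,0,2,0,0,0,0]
Step 3: insert sad at [5, 6, 8, 13, 15] -> counters=[0,0,1,2,0,2,1,1,3,1,0,0,0,1,2,1,0,0,0]
Step 4: insert fvf at [3, 6, 7, 15, 17] -> counters=[0,0,1,3,0,2,2,2,3,1,0,0,0,1,2,2,0,1,0]
Step 5: insert f at [1, 2, 5, 12, 14] -> counters=[0,1,2,3,0,3,2,2,3,1,0,0,1,1,3,2,0,1,0]
Step 6: insert xg at [1, 2, 9, 12, 16] -> counters=[0,2,3,3,0,3,2,2,3,2,0,0,2,1,3,2,1,1,0]
Step 7: insert w at [3, 7, 10, 11, 17] -> counters=[0,2,3,4,0,3,2,3,3,2,1,1,2,1,3,2,1,2,0]
Step 8: insert ik at [1, 2, 3, 8, 9] -> counters=[0,3,4,5,0,3,2,3,4,3,1,1,2,1,3,2,1,2,0]
Step 9: insert vd at [0, 1, 3, 7, 18] -> counters=[1,4,4,6,0,3,2,4,4,3,1,1,2,1,3,2,1,2,1]
Step 10: insert vdw at [8, 9, 11, 14, 17] -> counters=[1,4,4,6,0,3,2,4,5,4,1,2,2,1,4,2,1,3,1]
Step 11: insert e at [4, 13, 14, 15, 17] -> counters=[1,4,4,6,1,3,2,4,5,4,1,2,2,2,5,3,1,4,1]
Step 12: insert cw at [5, 6, 7, 10, 18] -> counters=[1,4,4,6,1,4,3,5,5,4,2,2,2,2,5,3,1,4,2]
Step 13: delete o at [2, 3, 8, 9, 14] -> counters=[1,4,3,5,1,4,3,5,4,3,2,2,2,2,4,3,1,4,2]
Step 14: insert vdw at [8, 9, 11, 14, 17] -> counters=[1,4,3,5,1,4,3,5,5,4,2,3,2,2,5,3,1,5,2]
Step 15: delete sad at [5, 6, 8, 13, 15] -> counters=[1,4,3,5,1,3,2,5,4,4,2,3,2,1,5,2,1,5,2]
Step 16: insert f at [1, 2, 5, 12, 14] -> counters=[1,5,4,5,1,4,2,5,4,4,2,3,3,1,6,2,1,5,2]
Step 17: delete fvf at [3, 6, 7, 15, 17] -> counters=[1,5,4,4,1,4,1,4,4,4,2,3,3,1,6,1,1,4,2]
Step 18: delete e at [4, 13, 14, 15, 17] -> counters=[1,5,4,4,0,4,1,4,4,4,2,3,3,0,5,0,1,3,2]
Step 19: delete xg at [1, 2, 9, 12, 16] -> counters=[1,4,3,4,0,4,1,4,4,3,2,3,2,0,5,0,0,3,2]
Step 20: insert o at [2, 3, 8, 9, 14] -> counters=[1,4,4,5,0,4,1,4,5,4,2,3,2,0,6,0,0,3,2]
Step 21: insert fvf at [3, 6, 7, 15, 17] -> counters=[1,4,4,6,0,4,2,5,5,4,2,3,2,0,6,1,0,4,2]
Final counters=[1,4,4,6,0,4,2,5,5,4,2,3,2,0,6,1,0,4,2] -> counters[17]=4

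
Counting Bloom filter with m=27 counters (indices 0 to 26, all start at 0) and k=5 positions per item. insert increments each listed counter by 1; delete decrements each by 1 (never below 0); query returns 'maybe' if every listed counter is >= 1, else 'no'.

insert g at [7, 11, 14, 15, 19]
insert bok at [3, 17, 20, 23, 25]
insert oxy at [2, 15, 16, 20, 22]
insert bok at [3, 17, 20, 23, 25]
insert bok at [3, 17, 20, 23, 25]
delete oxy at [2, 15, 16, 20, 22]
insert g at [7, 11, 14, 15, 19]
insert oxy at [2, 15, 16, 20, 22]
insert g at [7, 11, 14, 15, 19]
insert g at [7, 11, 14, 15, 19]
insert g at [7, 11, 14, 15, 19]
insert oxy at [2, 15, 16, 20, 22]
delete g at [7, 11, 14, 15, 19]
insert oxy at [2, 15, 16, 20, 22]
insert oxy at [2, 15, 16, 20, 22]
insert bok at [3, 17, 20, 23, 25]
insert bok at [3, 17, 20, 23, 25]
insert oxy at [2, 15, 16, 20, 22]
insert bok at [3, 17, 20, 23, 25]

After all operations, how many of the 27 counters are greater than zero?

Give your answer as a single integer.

Answer: 13

Derivation:
Step 1: insert g at [7, 11, 14, 15, 19] -> counters=[0,0,0,0,0,0,0,1,0,0,0,1,0,0,1,1,0,0,0,1,0,0,0,0,0,0,0]
Step 2: insert bok at [3, 17, 20, 23, 25] -> counters=[0,0,0,1,0,0,0,1,0,0,0,1,0,0,1,1,0,1,0,1,1,0,0,1,0,1,0]
Step 3: insert oxy at [2, 15, 16, 20, 22] -> counters=[0,0,1,1,0,0,0,1,0,0,0,1,0,0,1,2,1,1,0,1,2,0,1,1,0,1,0]
Step 4: insert bok at [3, 17, 20, 23, 25] -> counters=[0,0,1,2,0,0,0,1,0,0,0,1,0,0,1,2,1,2,0,1,3,0,1,2,0,2,0]
Step 5: insert bok at [3, 17, 20, 23, 25] -> counters=[0,0,1,3,0,0,0,1,0,0,0,1,0,0,1,2,1,3,0,1,4,0,1,3,0,3,0]
Step 6: delete oxy at [2, 15, 16, 20, 22] -> counters=[0,0,0,3,0,0,0,1,0,0,0,1,0,0,1,1,0,3,0,1,3,0,0,3,0,3,0]
Step 7: insert g at [7, 11, 14, 15, 19] -> counters=[0,0,0,3,0,0,0,2,0,0,0,2,0,0,2,2,0,3,0,2,3,0,0,3,0,3,0]
Step 8: insert oxy at [2, 15, 16, 20, 22] -> counters=[0,0,1,3,0,0,0,2,0,0,0,2,0,0,2,3,1,3,0,2,4,0,1,3,0,3,0]
Step 9: insert g at [7, 11, 14, 15, 19] -> counters=[0,0,1,3,0,0,0,3,0,0,0,3,0,0,3,4,1,3,0,3,4,0,1,3,0,3,0]
Step 10: insert g at [7, 11, 14, 15, 19] -> counters=[0,0,1,3,0,0,0,4,0,0,0,4,0,0,4,5,1,3,0,4,4,0,1,3,0,3,0]
Step 11: insert g at [7, 11, 14, 15, 19] -> counters=[0,0,1,3,0,0,0,5,0,0,0,5,0,0,5,6,1,3,0,5,4,0,1,3,0,3,0]
Step 12: insert oxy at [2, 15, 16, 20, 22] -> counters=[0,0,2,3,0,0,0,5,0,0,0,5,0,0,5,7,2,3,0,5,5,0,2,3,0,3,0]
Step 13: delete g at [7, 11, 14, 15, 19] -> counters=[0,0,2,3,0,0,0,4,0,0,0,4,0,0,4,6,2,3,0,4,5,0,2,3,0,3,0]
Step 14: insert oxy at [2, 15, 16, 20, 22] -> counters=[0,0,3,3,0,0,0,4,0,0,0,4,0,0,4,7,3,3,0,4,6,0,3,3,0,3,0]
Step 15: insert oxy at [2, 15, 16, 20, 22] -> counters=[0,0,4,3,0,0,0,4,0,0,0,4,0,0,4,8,4,3,0,4,7,0,4,3,0,3,0]
Step 16: insert bok at [3, 17, 20, 23, 25] -> counters=[0,0,4,4,0,0,0,4,0,0,0,4,0,0,4,8,4,4,0,4,8,0,4,4,0,4,0]
Step 17: insert bok at [3, 17, 20, 23, 25] -> counters=[0,0,4,5,0,0,0,4,0,0,0,4,0,0,4,8,4,5,0,4,9,0,4,5,0,5,0]
Step 18: insert oxy at [2, 15, 16, 20, 22] -> counters=[0,0,5,5,0,0,0,4,0,0,0,4,0,0,4,9,5,5,0,4,10,0,5,5,0,5,0]
Step 19: insert bok at [3, 17, 20, 23, 25] -> counters=[0,0,5,6,0,0,0,4,0,0,0,4,0,0,4,9,5,6,0,4,11,0,5,6,0,6,0]
Final counters=[0,0,5,6,0,0,0,4,0,0,0,4,0,0,4,9,5,6,0,4,11,0,5,6,0,6,0] -> 13 nonzero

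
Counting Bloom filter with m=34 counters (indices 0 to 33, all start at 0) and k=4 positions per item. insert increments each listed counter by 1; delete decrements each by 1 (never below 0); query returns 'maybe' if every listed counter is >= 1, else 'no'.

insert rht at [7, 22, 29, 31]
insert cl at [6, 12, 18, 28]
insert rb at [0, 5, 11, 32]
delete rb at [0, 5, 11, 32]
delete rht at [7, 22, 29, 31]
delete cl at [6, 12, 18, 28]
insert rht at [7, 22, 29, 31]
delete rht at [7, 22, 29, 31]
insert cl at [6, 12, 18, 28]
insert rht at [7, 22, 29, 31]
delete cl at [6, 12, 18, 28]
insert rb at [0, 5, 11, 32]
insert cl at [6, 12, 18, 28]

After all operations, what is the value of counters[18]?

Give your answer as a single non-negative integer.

Answer: 1

Derivation:
Step 1: insert rht at [7, 22, 29, 31] -> counters=[0,0,0,0,0,0,0,1,0,0,0,0,0,0,0,0,0,0,0,0,0,0,1,0,0,0,0,0,0,1,0,1,0,0]
Step 2: insert cl at [6, 12, 18, 28] -> counters=[0,0,0,0,0,0,1,1,0,0,0,0,1,0,0,0,0,0,1,0,0,0,1,0,0,0,0,0,1,1,0,1,0,0]
Step 3: insert rb at [0, 5, 11, 32] -> counters=[1,0,0,0,0,1,1,1,0,0,0,1,1,0,0,0,0,0,1,0,0,0,1,0,0,0,0,0,1,1,0,1,1,0]
Step 4: delete rb at [0, 5, 11, 32] -> counters=[0,0,0,0,0,0,1,1,0,0,0,0,1,0,0,0,0,0,1,0,0,0,1,0,0,0,0,0,1,1,0,1,0,0]
Step 5: delete rht at [7, 22, 29, 31] -> counters=[0,0,0,0,0,0,1,0,0,0,0,0,1,0,0,0,0,0,1,0,0,0,0,0,0,0,0,0,1,0,0,0,0,0]
Step 6: delete cl at [6, 12, 18, 28] -> counters=[0,0,0,0,0,0,0,0,0,0,0,0,0,0,0,0,0,0,0,0,0,0,0,0,0,0,0,0,0,0,0,0,0,0]
Step 7: insert rht at [7, 22, 29, 31] -> counters=[0,0,0,0,0,0,0,1,0,0,0,0,0,0,0,0,0,0,0,0,0,0,1,0,0,0,0,0,0,1,0,1,0,0]
Step 8: delete rht at [7, 22, 29, 31] -> counters=[0,0,0,0,0,0,0,0,0,0,0,0,0,0,0,0,0,0,0,0,0,0,0,0,0,0,0,0,0,0,0,0,0,0]
Step 9: insert cl at [6, 12, 18, 28] -> counters=[0,0,0,0,0,0,1,0,0,0,0,0,1,0,0,0,0,0,1,0,0,0,0,0,0,0,0,0,1,0,0,0,0,0]
Step 10: insert rht at [7, 22, 29, 31] -> counters=[0,0,0,0,0,0,1,1,0,0,0,0,1,0,0,0,0,0,1,0,0,0,1,0,0,0,0,0,1,1,0,1,0,0]
Step 11: delete cl at [6, 12, 18, 28] -> counters=[0,0,0,0,0,0,0,1,0,0,0,0,0,0,0,0,0,0,0,0,0,0,1,0,0,0,0,0,0,1,0,1,0,0]
Step 12: insert rb at [0, 5, 11, 32] -> counters=[1,0,0,0,0,1,0,1,0,0,0,1,0,0,0,0,0,0,0,0,0,0,1,0,0,0,0,0,0,1,0,1,1,0]
Step 13: insert cl at [6, 12, 18, 28] -> counters=[1,0,0,0,0,1,1,1,0,0,0,1,1,0,0,0,0,0,1,0,0,0,1,0,0,0,0,0,1,1,0,1,1,0]
Final counters=[1,0,0,0,0,1,1,1,0,0,0,1,1,0,0,0,0,0,1,0,0,0,1,0,0,0,0,0,1,1,0,1,1,0] -> counters[18]=1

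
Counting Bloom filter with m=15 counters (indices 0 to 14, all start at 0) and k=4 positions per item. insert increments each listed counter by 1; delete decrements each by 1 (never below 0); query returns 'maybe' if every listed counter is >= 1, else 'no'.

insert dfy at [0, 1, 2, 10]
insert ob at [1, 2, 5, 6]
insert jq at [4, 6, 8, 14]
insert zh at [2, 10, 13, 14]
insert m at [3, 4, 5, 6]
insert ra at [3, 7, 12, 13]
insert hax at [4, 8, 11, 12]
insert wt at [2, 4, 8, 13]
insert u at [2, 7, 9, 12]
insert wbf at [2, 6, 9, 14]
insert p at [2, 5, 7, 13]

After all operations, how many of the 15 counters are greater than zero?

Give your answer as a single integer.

Answer: 15

Derivation:
Step 1: insert dfy at [0, 1, 2, 10] -> counters=[1,1,1,0,0,0,0,0,0,0,1,0,0,0,0]
Step 2: insert ob at [1, 2, 5, 6] -> counters=[1,2,2,0,0,1,1,0,0,0,1,0,0,0,0]
Step 3: insert jq at [4, 6, 8, 14] -> counters=[1,2,2,0,1,1,2,0,1,0,1,0,0,0,1]
Step 4: insert zh at [2, 10, 13, 14] -> counters=[1,2,3,0,1,1,2,0,1,0,2,0,0,1,2]
Step 5: insert m at [3, 4, 5, 6] -> counters=[1,2,3,1,2,2,3,0,1,0,2,0,0,1,2]
Step 6: insert ra at [3, 7, 12, 13] -> counters=[1,2,3,2,2,2,3,1,1,0,2,0,1,2,2]
Step 7: insert hax at [4, 8, 11, 12] -> counters=[1,2,3,2,3,2,3,1,2,0,2,1,2,2,2]
Step 8: insert wt at [2, 4, 8, 13] -> counters=[1,2,4,2,4,2,3,1,3,0,2,1,2,3,2]
Step 9: insert u at [2, 7, 9, 12] -> counters=[1,2,5,2,4,2,3,2,3,1,2,1,3,3,2]
Step 10: insert wbf at [2, 6, 9, 14] -> counters=[1,2,6,2,4,2,4,2,3,2,2,1,3,3,3]
Step 11: insert p at [2, 5, 7, 13] -> counters=[1,2,7,2,4,3,4,3,3,2,2,1,3,4,3]
Final counters=[1,2,7,2,4,3,4,3,3,2,2,1,3,4,3] -> 15 nonzero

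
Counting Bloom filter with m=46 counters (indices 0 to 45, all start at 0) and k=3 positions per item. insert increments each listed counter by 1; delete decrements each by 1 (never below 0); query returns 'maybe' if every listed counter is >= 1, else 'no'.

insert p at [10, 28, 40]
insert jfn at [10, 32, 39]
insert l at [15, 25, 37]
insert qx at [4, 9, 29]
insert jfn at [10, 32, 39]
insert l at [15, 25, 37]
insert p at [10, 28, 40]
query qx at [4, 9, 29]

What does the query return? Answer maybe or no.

Step 1: insert p at [10, 28, 40] -> counters=[0,0,0,0,0,0,0,0,0,0,1,0,0,0,0,0,0,0,0,0,0,0,0,0,0,0,0,0,1,0,0,0,0,0,0,0,0,0,0,0,1,0,0,0,0,0]
Step 2: insert jfn at [10, 32, 39] -> counters=[0,0,0,0,0,0,0,0,0,0,2,0,0,0,0,0,0,0,0,0,0,0,0,0,0,0,0,0,1,0,0,0,1,0,0,0,0,0,0,1,1,0,0,0,0,0]
Step 3: insert l at [15, 25, 37] -> counters=[0,0,0,0,0,0,0,0,0,0,2,0,0,0,0,1,0,0,0,0,0,0,0,0,0,1,0,0,1,0,0,0,1,0,0,0,0,1,0,1,1,0,0,0,0,0]
Step 4: insert qx at [4, 9, 29] -> counters=[0,0,0,0,1,0,0,0,0,1,2,0,0,0,0,1,0,0,0,0,0,0,0,0,0,1,0,0,1,1,0,0,1,0,0,0,0,1,0,1,1,0,0,0,0,0]
Step 5: insert jfn at [10, 32, 39] -> counters=[0,0,0,0,1,0,0,0,0,1,3,0,0,0,0,1,0,0,0,0,0,0,0,0,0,1,0,0,1,1,0,0,2,0,0,0,0,1,0,2,1,0,0,0,0,0]
Step 6: insert l at [15, 25, 37] -> counters=[0,0,0,0,1,0,0,0,0,1,3,0,0,0,0,2,0,0,0,0,0,0,0,0,0,2,0,0,1,1,0,0,2,0,0,0,0,2,0,2,1,0,0,0,0,0]
Step 7: insert p at [10, 28, 40] -> counters=[0,0,0,0,1,0,0,0,0,1,4,0,0,0,0,2,0,0,0,0,0,0,0,0,0,2,0,0,2,1,0,0,2,0,0,0,0,2,0,2,2,0,0,0,0,0]
Query qx: check counters[4]=1 counters[9]=1 counters[29]=1 -> maybe

Answer: maybe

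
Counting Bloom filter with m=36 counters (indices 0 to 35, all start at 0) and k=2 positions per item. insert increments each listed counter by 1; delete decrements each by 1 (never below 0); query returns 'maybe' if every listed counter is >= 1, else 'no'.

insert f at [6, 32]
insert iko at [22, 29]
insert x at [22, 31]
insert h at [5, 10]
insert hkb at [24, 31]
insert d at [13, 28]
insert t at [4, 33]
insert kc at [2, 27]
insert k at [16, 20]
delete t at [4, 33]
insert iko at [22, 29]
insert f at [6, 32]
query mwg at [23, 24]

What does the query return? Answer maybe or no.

Step 1: insert f at [6, 32] -> counters=[0,0,0,0,0,0,1,0,0,0,0,0,0,0,0,0,0,0,0,0,0,0,0,0,0,0,0,0,0,0,0,0,1,0,0,0]
Step 2: insert iko at [22, 29] -> counters=[0,0,0,0,0,0,1,0,0,0,0,0,0,0,0,0,0,0,0,0,0,0,1,0,0,0,0,0,0,1,0,0,1,0,0,0]
Step 3: insert x at [22, 31] -> counters=[0,0,0,0,0,0,1,0,0,0,0,0,0,0,0,0,0,0,0,0,0,0,2,0,0,0,0,0,0,1,0,1,1,0,0,0]
Step 4: insert h at [5, 10] -> counters=[0,0,0,0,0,1,1,0,0,0,1,0,0,0,0,0,0,0,0,0,0,0,2,0,0,0,0,0,0,1,0,1,1,0,0,0]
Step 5: insert hkb at [24, 31] -> counters=[0,0,0,0,0,1,1,0,0,0,1,0,0,0,0,0,0,0,0,0,0,0,2,0,1,0,0,0,0,1,0,2,1,0,0,0]
Step 6: insert d at [13, 28] -> counters=[0,0,0,0,0,1,1,0,0,0,1,0,0,1,0,0,0,0,0,0,0,0,2,0,1,0,0,0,1,1,0,2,1,0,0,0]
Step 7: insert t at [4, 33] -> counters=[0,0,0,0,1,1,1,0,0,0,1,0,0,1,0,0,0,0,0,0,0,0,2,0,1,0,0,0,1,1,0,2,1,1,0,0]
Step 8: insert kc at [2, 27] -> counters=[0,0,1,0,1,1,1,0,0,0,1,0,0,1,0,0,0,0,0,0,0,0,2,0,1,0,0,1,1,1,0,2,1,1,0,0]
Step 9: insert k at [16, 20] -> counters=[0,0,1,0,1,1,1,0,0,0,1,0,0,1,0,0,1,0,0,0,1,0,2,0,1,0,0,1,1,1,0,2,1,1,0,0]
Step 10: delete t at [4, 33] -> counters=[0,0,1,0,0,1,1,0,0,0,1,0,0,1,0,0,1,0,0,0,1,0,2,0,1,0,0,1,1,1,0,2,1,0,0,0]
Step 11: insert iko at [22, 29] -> counters=[0,0,1,0,0,1,1,0,0,0,1,0,0,1,0,0,1,0,0,0,1,0,3,0,1,0,0,1,1,2,0,2,1,0,0,0]
Step 12: insert f at [6, 32] -> counters=[0,0,1,0,0,1,2,0,0,0,1,0,0,1,0,0,1,0,0,0,1,0,3,0,1,0,0,1,1,2,0,2,2,0,0,0]
Query mwg: check counters[23]=0 counters[24]=1 -> no

Answer: no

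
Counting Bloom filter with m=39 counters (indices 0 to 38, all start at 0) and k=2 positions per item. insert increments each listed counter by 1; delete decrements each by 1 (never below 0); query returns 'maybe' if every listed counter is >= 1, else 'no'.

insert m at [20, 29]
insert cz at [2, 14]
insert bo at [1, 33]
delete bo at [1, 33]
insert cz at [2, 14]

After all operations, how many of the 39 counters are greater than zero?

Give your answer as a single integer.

Answer: 4

Derivation:
Step 1: insert m at [20, 29] -> counters=[0,0,0,0,0,0,0,0,0,0,0,0,0,0,0,0,0,0,0,0,1,0,0,0,0,0,0,0,0,1,0,0,0,0,0,0,0,0,0]
Step 2: insert cz at [2, 14] -> counters=[0,0,1,0,0,0,0,0,0,0,0,0,0,0,1,0,0,0,0,0,1,0,0,0,0,0,0,0,0,1,0,0,0,0,0,0,0,0,0]
Step 3: insert bo at [1, 33] -> counters=[0,1,1,0,0,0,0,0,0,0,0,0,0,0,1,0,0,0,0,0,1,0,0,0,0,0,0,0,0,1,0,0,0,1,0,0,0,0,0]
Step 4: delete bo at [1, 33] -> counters=[0,0,1,0,0,0,0,0,0,0,0,0,0,0,1,0,0,0,0,0,1,0,0,0,0,0,0,0,0,1,0,0,0,0,0,0,0,0,0]
Step 5: insert cz at [2, 14] -> counters=[0,0,2,0,0,0,0,0,0,0,0,0,0,0,2,0,0,0,0,0,1,0,0,0,0,0,0,0,0,1,0,0,0,0,0,0,0,0,0]
Final counters=[0,0,2,0,0,0,0,0,0,0,0,0,0,0,2,0,0,0,0,0,1,0,0,0,0,0,0,0,0,1,0,0,0,0,0,0,0,0,0] -> 4 nonzero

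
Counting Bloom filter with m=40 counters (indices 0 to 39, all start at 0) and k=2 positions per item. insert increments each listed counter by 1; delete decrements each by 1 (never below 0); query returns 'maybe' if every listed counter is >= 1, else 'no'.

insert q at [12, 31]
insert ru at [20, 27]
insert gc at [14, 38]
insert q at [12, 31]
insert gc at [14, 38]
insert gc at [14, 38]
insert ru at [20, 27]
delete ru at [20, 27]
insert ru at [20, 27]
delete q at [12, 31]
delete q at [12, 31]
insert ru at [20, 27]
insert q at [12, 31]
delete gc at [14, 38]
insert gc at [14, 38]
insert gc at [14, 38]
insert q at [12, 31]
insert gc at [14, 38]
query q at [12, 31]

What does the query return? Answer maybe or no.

Answer: maybe

Derivation:
Step 1: insert q at [12, 31] -> counters=[0,0,0,0,0,0,0,0,0,0,0,0,1,0,0,0,0,0,0,0,0,0,0,0,0,0,0,0,0,0,0,1,0,0,0,0,0,0,0,0]
Step 2: insert ru at [20, 27] -> counters=[0,0,0,0,0,0,0,0,0,0,0,0,1,0,0,0,0,0,0,0,1,0,0,0,0,0,0,1,0,0,0,1,0,0,0,0,0,0,0,0]
Step 3: insert gc at [14, 38] -> counters=[0,0,0,0,0,0,0,0,0,0,0,0,1,0,1,0,0,0,0,0,1,0,0,0,0,0,0,1,0,0,0,1,0,0,0,0,0,0,1,0]
Step 4: insert q at [12, 31] -> counters=[0,0,0,0,0,0,0,0,0,0,0,0,2,0,1,0,0,0,0,0,1,0,0,0,0,0,0,1,0,0,0,2,0,0,0,0,0,0,1,0]
Step 5: insert gc at [14, 38] -> counters=[0,0,0,0,0,0,0,0,0,0,0,0,2,0,2,0,0,0,0,0,1,0,0,0,0,0,0,1,0,0,0,2,0,0,0,0,0,0,2,0]
Step 6: insert gc at [14, 38] -> counters=[0,0,0,0,0,0,0,0,0,0,0,0,2,0,3,0,0,0,0,0,1,0,0,0,0,0,0,1,0,0,0,2,0,0,0,0,0,0,3,0]
Step 7: insert ru at [20, 27] -> counters=[0,0,0,0,0,0,0,0,0,0,0,0,2,0,3,0,0,0,0,0,2,0,0,0,0,0,0,2,0,0,0,2,0,0,0,0,0,0,3,0]
Step 8: delete ru at [20, 27] -> counters=[0,0,0,0,0,0,0,0,0,0,0,0,2,0,3,0,0,0,0,0,1,0,0,0,0,0,0,1,0,0,0,2,0,0,0,0,0,0,3,0]
Step 9: insert ru at [20, 27] -> counters=[0,0,0,0,0,0,0,0,0,0,0,0,2,0,3,0,0,0,0,0,2,0,0,0,0,0,0,2,0,0,0,2,0,0,0,0,0,0,3,0]
Step 10: delete q at [12, 31] -> counters=[0,0,0,0,0,0,0,0,0,0,0,0,1,0,3,0,0,0,0,0,2,0,0,0,0,0,0,2,0,0,0,1,0,0,0,0,0,0,3,0]
Step 11: delete q at [12, 31] -> counters=[0,0,0,0,0,0,0,0,0,0,0,0,0,0,3,0,0,0,0,0,2,0,0,0,0,0,0,2,0,0,0,0,0,0,0,0,0,0,3,0]
Step 12: insert ru at [20, 27] -> counters=[0,0,0,0,0,0,0,0,0,0,0,0,0,0,3,0,0,0,0,0,3,0,0,0,0,0,0,3,0,0,0,0,0,0,0,0,0,0,3,0]
Step 13: insert q at [12, 31] -> counters=[0,0,0,0,0,0,0,0,0,0,0,0,1,0,3,0,0,0,0,0,3,0,0,0,0,0,0,3,0,0,0,1,0,0,0,0,0,0,3,0]
Step 14: delete gc at [14, 38] -> counters=[0,0,0,0,0,0,0,0,0,0,0,0,1,0,2,0,0,0,0,0,3,0,0,0,0,0,0,3,0,0,0,1,0,0,0,0,0,0,2,0]
Step 15: insert gc at [14, 38] -> counters=[0,0,0,0,0,0,0,0,0,0,0,0,1,0,3,0,0,0,0,0,3,0,0,0,0,0,0,3,0,0,0,1,0,0,0,0,0,0,3,0]
Step 16: insert gc at [14, 38] -> counters=[0,0,0,0,0,0,0,0,0,0,0,0,1,0,4,0,0,0,0,0,3,0,0,0,0,0,0,3,0,0,0,1,0,0,0,0,0,0,4,0]
Step 17: insert q at [12, 31] -> counters=[0,0,0,0,0,0,0,0,0,0,0,0,2,0,4,0,0,0,0,0,3,0,0,0,0,0,0,3,0,0,0,2,0,0,0,0,0,0,4,0]
Step 18: insert gc at [14, 38] -> counters=[0,0,0,0,0,0,0,0,0,0,0,0,2,0,5,0,0,0,0,0,3,0,0,0,0,0,0,3,0,0,0,2,0,0,0,0,0,0,5,0]
Query q: check counters[12]=2 counters[31]=2 -> maybe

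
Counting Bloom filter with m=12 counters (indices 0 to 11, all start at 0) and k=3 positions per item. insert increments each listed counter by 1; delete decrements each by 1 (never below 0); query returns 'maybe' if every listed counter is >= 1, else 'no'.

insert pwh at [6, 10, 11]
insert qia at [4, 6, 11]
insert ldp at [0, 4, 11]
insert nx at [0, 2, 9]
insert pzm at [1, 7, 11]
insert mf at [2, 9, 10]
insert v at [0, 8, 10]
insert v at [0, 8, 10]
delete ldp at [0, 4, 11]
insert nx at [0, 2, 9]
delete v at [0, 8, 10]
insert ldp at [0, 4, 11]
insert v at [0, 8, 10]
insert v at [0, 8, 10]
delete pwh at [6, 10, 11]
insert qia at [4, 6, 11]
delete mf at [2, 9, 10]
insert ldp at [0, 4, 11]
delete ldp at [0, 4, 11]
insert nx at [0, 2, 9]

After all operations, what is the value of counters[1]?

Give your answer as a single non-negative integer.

Answer: 1

Derivation:
Step 1: insert pwh at [6, 10, 11] -> counters=[0,0,0,0,0,0,1,0,0,0,1,1]
Step 2: insert qia at [4, 6, 11] -> counters=[0,0,0,0,1,0,2,0,0,0,1,2]
Step 3: insert ldp at [0, 4, 11] -> counters=[1,0,0,0,2,0,2,0,0,0,1,3]
Step 4: insert nx at [0, 2, 9] -> counters=[2,0,1,0,2,0,2,0,0,1,1,3]
Step 5: insert pzm at [1, 7, 11] -> counters=[2,1,1,0,2,0,2,1,0,1,1,4]
Step 6: insert mf at [2, 9, 10] -> counters=[2,1,2,0,2,0,2,1,0,2,2,4]
Step 7: insert v at [0, 8, 10] -> counters=[3,1,2,0,2,0,2,1,1,2,3,4]
Step 8: insert v at [0, 8, 10] -> counters=[4,1,2,0,2,0,2,1,2,2,4,4]
Step 9: delete ldp at [0, 4, 11] -> counters=[3,1,2,0,1,0,2,1,2,2,4,3]
Step 10: insert nx at [0, 2, 9] -> counters=[4,1,3,0,1,0,2,1,2,3,4,3]
Step 11: delete v at [0, 8, 10] -> counters=[3,1,3,0,1,0,2,1,1,3,3,3]
Step 12: insert ldp at [0, 4, 11] -> counters=[4,1,3,0,2,0,2,1,1,3,3,4]
Step 13: insert v at [0, 8, 10] -> counters=[5,1,3,0,2,0,2,1,2,3,4,4]
Step 14: insert v at [0, 8, 10] -> counters=[6,1,3,0,2,0,2,1,3,3,5,4]
Step 15: delete pwh at [6, 10, 11] -> counters=[6,1,3,0,2,0,1,1,3,3,4,3]
Step 16: insert qia at [4, 6, 11] -> counters=[6,1,3,0,3,0,2,1,3,3,4,4]
Step 17: delete mf at [2, 9, 10] -> counters=[6,1,2,0,3,0,2,1,3,2,3,4]
Step 18: insert ldp at [0, 4, 11] -> counters=[7,1,2,0,4,0,2,1,3,2,3,5]
Step 19: delete ldp at [0, 4, 11] -> counters=[6,1,2,0,3,0,2,1,3,2,3,4]
Step 20: insert nx at [0, 2, 9] -> counters=[7,1,3,0,3,0,2,1,3,3,3,4]
Final counters=[7,1,3,0,3,0,2,1,3,3,3,4] -> counters[1]=1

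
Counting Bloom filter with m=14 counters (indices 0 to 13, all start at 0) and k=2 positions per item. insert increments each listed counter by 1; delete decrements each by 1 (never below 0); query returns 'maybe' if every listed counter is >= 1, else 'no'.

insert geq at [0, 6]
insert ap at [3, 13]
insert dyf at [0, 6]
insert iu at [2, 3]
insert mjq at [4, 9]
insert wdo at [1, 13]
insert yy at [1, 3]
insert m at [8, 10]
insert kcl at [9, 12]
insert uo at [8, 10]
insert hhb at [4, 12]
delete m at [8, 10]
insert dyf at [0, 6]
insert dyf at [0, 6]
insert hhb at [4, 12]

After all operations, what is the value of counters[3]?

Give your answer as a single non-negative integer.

Answer: 3

Derivation:
Step 1: insert geq at [0, 6] -> counters=[1,0,0,0,0,0,1,0,0,0,0,0,0,0]
Step 2: insert ap at [3, 13] -> counters=[1,0,0,1,0,0,1,0,0,0,0,0,0,1]
Step 3: insert dyf at [0, 6] -> counters=[2,0,0,1,0,0,2,0,0,0,0,0,0,1]
Step 4: insert iu at [2, 3] -> counters=[2,0,1,2,0,0,2,0,0,0,0,0,0,1]
Step 5: insert mjq at [4, 9] -> counters=[2,0,1,2,1,0,2,0,0,1,0,0,0,1]
Step 6: insert wdo at [1, 13] -> counters=[2,1,1,2,1,0,2,0,0,1,0,0,0,2]
Step 7: insert yy at [1, 3] -> counters=[2,2,1,3,1,0,2,0,0,1,0,0,0,2]
Step 8: insert m at [8, 10] -> counters=[2,2,1,3,1,0,2,0,1,1,1,0,0,2]
Step 9: insert kcl at [9, 12] -> counters=[2,2,1,3,1,0,2,0,1,2,1,0,1,2]
Step 10: insert uo at [8, 10] -> counters=[2,2,1,3,1,0,2,0,2,2,2,0,1,2]
Step 11: insert hhb at [4, 12] -> counters=[2,2,1,3,2,0,2,0,2,2,2,0,2,2]
Step 12: delete m at [8, 10] -> counters=[2,2,1,3,2,0,2,0,1,2,1,0,2,2]
Step 13: insert dyf at [0, 6] -> counters=[3,2,1,3,2,0,3,0,1,2,1,0,2,2]
Step 14: insert dyf at [0, 6] -> counters=[4,2,1,3,2,0,4,0,1,2,1,0,2,2]
Step 15: insert hhb at [4, 12] -> counters=[4,2,1,3,3,0,4,0,1,2,1,0,3,2]
Final counters=[4,2,1,3,3,0,4,0,1,2,1,0,3,2] -> counters[3]=3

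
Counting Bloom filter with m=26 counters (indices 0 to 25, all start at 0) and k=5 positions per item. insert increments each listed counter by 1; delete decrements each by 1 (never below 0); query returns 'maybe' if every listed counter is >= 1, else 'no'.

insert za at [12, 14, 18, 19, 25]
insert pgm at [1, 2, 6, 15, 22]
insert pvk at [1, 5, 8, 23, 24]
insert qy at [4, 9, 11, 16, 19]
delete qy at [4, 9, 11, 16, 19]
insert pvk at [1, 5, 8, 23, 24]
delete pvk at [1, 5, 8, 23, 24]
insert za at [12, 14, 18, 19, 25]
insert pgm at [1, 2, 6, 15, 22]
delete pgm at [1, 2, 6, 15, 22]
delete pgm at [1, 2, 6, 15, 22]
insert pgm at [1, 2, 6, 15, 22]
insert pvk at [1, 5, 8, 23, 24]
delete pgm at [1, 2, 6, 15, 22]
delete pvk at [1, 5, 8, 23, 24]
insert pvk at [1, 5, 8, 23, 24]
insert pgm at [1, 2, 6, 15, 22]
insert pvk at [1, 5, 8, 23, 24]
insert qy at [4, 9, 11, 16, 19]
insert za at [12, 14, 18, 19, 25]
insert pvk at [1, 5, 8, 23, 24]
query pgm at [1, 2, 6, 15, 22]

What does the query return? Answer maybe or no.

Answer: maybe

Derivation:
Step 1: insert za at [12, 14, 18, 19, 25] -> counters=[0,0,0,0,0,0,0,0,0,0,0,0,1,0,1,0,0,0,1,1,0,0,0,0,0,1]
Step 2: insert pgm at [1, 2, 6, 15, 22] -> counters=[0,1,1,0,0,0,1,0,0,0,0,0,1,0,1,1,0,0,1,1,0,0,1,0,0,1]
Step 3: insert pvk at [1, 5, 8, 23, 24] -> counters=[0,2,1,0,0,1,1,0,1,0,0,0,1,0,1,1,0,0,1,1,0,0,1,1,1,1]
Step 4: insert qy at [4, 9, 11, 16, 19] -> counters=[0,2,1,0,1,1,1,0,1,1,0,1,1,0,1,1,1,0,1,2,0,0,1,1,1,1]
Step 5: delete qy at [4, 9, 11, 16, 19] -> counters=[0,2,1,0,0,1,1,0,1,0,0,0,1,0,1,1,0,0,1,1,0,0,1,1,1,1]
Step 6: insert pvk at [1, 5, 8, 23, 24] -> counters=[0,3,1,0,0,2,1,0,2,0,0,0,1,0,1,1,0,0,1,1,0,0,1,2,2,1]
Step 7: delete pvk at [1, 5, 8, 23, 24] -> counters=[0,2,1,0,0,1,1,0,1,0,0,0,1,0,1,1,0,0,1,1,0,0,1,1,1,1]
Step 8: insert za at [12, 14, 18, 19, 25] -> counters=[0,2,1,0,0,1,1,0,1,0,0,0,2,0,2,1,0,0,2,2,0,0,1,1,1,2]
Step 9: insert pgm at [1, 2, 6, 15, 22] -> counters=[0,3,2,0,0,1,2,0,1,0,0,0,2,0,2,2,0,0,2,2,0,0,2,1,1,2]
Step 10: delete pgm at [1, 2, 6, 15, 22] -> counters=[0,2,1,0,0,1,1,0,1,0,0,0,2,0,2,1,0,0,2,2,0,0,1,1,1,2]
Step 11: delete pgm at [1, 2, 6, 15, 22] -> counters=[0,1,0,0,0,1,0,0,1,0,0,0,2,0,2,0,0,0,2,2,0,0,0,1,1,2]
Step 12: insert pgm at [1, 2, 6, 15, 22] -> counters=[0,2,1,0,0,1,1,0,1,0,0,0,2,0,2,1,0,0,2,2,0,0,1,1,1,2]
Step 13: insert pvk at [1, 5, 8, 23, 24] -> counters=[0,3,1,0,0,2,1,0,2,0,0,0,2,0,2,1,0,0,2,2,0,0,1,2,2,2]
Step 14: delete pgm at [1, 2, 6, 15, 22] -> counters=[0,2,0,0,0,2,0,0,2,0,0,0,2,0,2,0,0,0,2,2,0,0,0,2,2,2]
Step 15: delete pvk at [1, 5, 8, 23, 24] -> counters=[0,1,0,0,0,1,0,0,1,0,0,0,2,0,2,0,0,0,2,2,0,0,0,1,1,2]
Step 16: insert pvk at [1, 5, 8, 23, 24] -> counters=[0,2,0,0,0,2,0,0,2,0,0,0,2,0,2,0,0,0,2,2,0,0,0,2,2,2]
Step 17: insert pgm at [1, 2, 6, 15, 22] -> counters=[0,3,1,0,0,2,1,0,2,0,0,0,2,0,2,1,0,0,2,2,0,0,1,2,2,2]
Step 18: insert pvk at [1, 5, 8, 23, 24] -> counters=[0,4,1,0,0,3,1,0,3,0,0,0,2,0,2,1,0,0,2,2,0,0,1,3,3,2]
Step 19: insert qy at [4, 9, 11, 16, 19] -> counters=[0,4,1,0,1,3,1,0,3,1,0,1,2,0,2,1,1,0,2,3,0,0,1,3,3,2]
Step 20: insert za at [12, 14, 18, 19, 25] -> counters=[0,4,1,0,1,3,1,0,3,1,0,1,3,0,3,1,1,0,3,4,0,0,1,3,3,3]
Step 21: insert pvk at [1, 5, 8, 23, 24] -> counters=[0,5,1,0,1,4,1,0,4,1,0,1,3,0,3,1,1,0,3,4,0,0,1,4,4,3]
Query pgm: check counters[1]=5 counters[2]=1 counters[6]=1 counters[15]=1 counters[22]=1 -> maybe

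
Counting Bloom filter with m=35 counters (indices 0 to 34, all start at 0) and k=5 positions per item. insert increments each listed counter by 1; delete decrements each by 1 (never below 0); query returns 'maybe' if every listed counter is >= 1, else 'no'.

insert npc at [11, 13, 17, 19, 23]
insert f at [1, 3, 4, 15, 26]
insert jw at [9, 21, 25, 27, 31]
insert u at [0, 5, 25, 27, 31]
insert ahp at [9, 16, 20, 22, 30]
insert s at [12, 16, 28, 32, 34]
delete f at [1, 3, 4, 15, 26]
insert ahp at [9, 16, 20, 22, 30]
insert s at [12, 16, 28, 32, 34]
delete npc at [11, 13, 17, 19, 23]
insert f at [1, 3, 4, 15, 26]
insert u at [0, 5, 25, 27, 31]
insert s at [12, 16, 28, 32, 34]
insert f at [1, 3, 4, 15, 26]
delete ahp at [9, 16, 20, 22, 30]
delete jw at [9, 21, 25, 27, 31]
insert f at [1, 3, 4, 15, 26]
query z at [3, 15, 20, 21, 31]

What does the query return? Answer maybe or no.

Step 1: insert npc at [11, 13, 17, 19, 23] -> counters=[0,0,0,0,0,0,0,0,0,0,0,1,0,1,0,0,0,1,0,1,0,0,0,1,0,0,0,0,0,0,0,0,0,0,0]
Step 2: insert f at [1, 3, 4, 15, 26] -> counters=[0,1,0,1,1,0,0,0,0,0,0,1,0,1,0,1,0,1,0,1,0,0,0,1,0,0,1,0,0,0,0,0,0,0,0]
Step 3: insert jw at [9, 21, 25, 27, 31] -> counters=[0,1,0,1,1,0,0,0,0,1,0,1,0,1,0,1,0,1,0,1,0,1,0,1,0,1,1,1,0,0,0,1,0,0,0]
Step 4: insert u at [0, 5, 25, 27, 31] -> counters=[1,1,0,1,1,1,0,0,0,1,0,1,0,1,0,1,0,1,0,1,0,1,0,1,0,2,1,2,0,0,0,2,0,0,0]
Step 5: insert ahp at [9, 16, 20, 22, 30] -> counters=[1,1,0,1,1,1,0,0,0,2,0,1,0,1,0,1,1,1,0,1,1,1,1,1,0,2,1,2,0,0,1,2,0,0,0]
Step 6: insert s at [12, 16, 28, 32, 34] -> counters=[1,1,0,1,1,1,0,0,0,2,0,1,1,1,0,1,2,1,0,1,1,1,1,1,0,2,1,2,1,0,1,2,1,0,1]
Step 7: delete f at [1, 3, 4, 15, 26] -> counters=[1,0,0,0,0,1,0,0,0,2,0,1,1,1,0,0,2,1,0,1,1,1,1,1,0,2,0,2,1,0,1,2,1,0,1]
Step 8: insert ahp at [9, 16, 20, 22, 30] -> counters=[1,0,0,0,0,1,0,0,0,3,0,1,1,1,0,0,3,1,0,1,2,1,2,1,0,2,0,2,1,0,2,2,1,0,1]
Step 9: insert s at [12, 16, 28, 32, 34] -> counters=[1,0,0,0,0,1,0,0,0,3,0,1,2,1,0,0,4,1,0,1,2,1,2,1,0,2,0,2,2,0,2,2,2,0,2]
Step 10: delete npc at [11, 13, 17, 19, 23] -> counters=[1,0,0,0,0,1,0,0,0,3,0,0,2,0,0,0,4,0,0,0,2,1,2,0,0,2,0,2,2,0,2,2,2,0,2]
Step 11: insert f at [1, 3, 4, 15, 26] -> counters=[1,1,0,1,1,1,0,0,0,3,0,0,2,0,0,1,4,0,0,0,2,1,2,0,0,2,1,2,2,0,2,2,2,0,2]
Step 12: insert u at [0, 5, 25, 27, 31] -> counters=[2,1,0,1,1,2,0,0,0,3,0,0,2,0,0,1,4,0,0,0,2,1,2,0,0,3,1,3,2,0,2,3,2,0,2]
Step 13: insert s at [12, 16, 28, 32, 34] -> counters=[2,1,0,1,1,2,0,0,0,3,0,0,3,0,0,1,5,0,0,0,2,1,2,0,0,3,1,3,3,0,2,3,3,0,3]
Step 14: insert f at [1, 3, 4, 15, 26] -> counters=[2,2,0,2,2,2,0,0,0,3,0,0,3,0,0,2,5,0,0,0,2,1,2,0,0,3,2,3,3,0,2,3,3,0,3]
Step 15: delete ahp at [9, 16, 20, 22, 30] -> counters=[2,2,0,2,2,2,0,0,0,2,0,0,3,0,0,2,4,0,0,0,1,1,1,0,0,3,2,3,3,0,1,3,3,0,3]
Step 16: delete jw at [9, 21, 25, 27, 31] -> counters=[2,2,0,2,2,2,0,0,0,1,0,0,3,0,0,2,4,0,0,0,1,0,1,0,0,2,2,2,3,0,1,2,3,0,3]
Step 17: insert f at [1, 3, 4, 15, 26] -> counters=[2,3,0,3,3,2,0,0,0,1,0,0,3,0,0,3,4,0,0,0,1,0,1,0,0,2,3,2,3,0,1,2,3,0,3]
Query z: check counters[3]=3 counters[15]=3 counters[20]=1 counters[21]=0 counters[31]=2 -> no

Answer: no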